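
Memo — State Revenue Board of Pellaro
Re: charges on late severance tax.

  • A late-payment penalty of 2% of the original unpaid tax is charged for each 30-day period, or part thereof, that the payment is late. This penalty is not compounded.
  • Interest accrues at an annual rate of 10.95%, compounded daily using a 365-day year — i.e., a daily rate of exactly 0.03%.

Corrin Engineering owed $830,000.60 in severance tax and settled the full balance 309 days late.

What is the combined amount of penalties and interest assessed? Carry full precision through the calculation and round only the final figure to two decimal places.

Penalty periods: ⌈309/30⌉ = 11; penalty = 11 × 2% × $830,000.60 = $182,600.13…
Interest: $830,000.60 × ((1 + 0.0003)^309 − 1) = $830,000.60 × 0.09711729… = $80,607.4120…
Penalties + interest = $182,600.1320 + $80,607.4120… = $263,207.54

$263,207.54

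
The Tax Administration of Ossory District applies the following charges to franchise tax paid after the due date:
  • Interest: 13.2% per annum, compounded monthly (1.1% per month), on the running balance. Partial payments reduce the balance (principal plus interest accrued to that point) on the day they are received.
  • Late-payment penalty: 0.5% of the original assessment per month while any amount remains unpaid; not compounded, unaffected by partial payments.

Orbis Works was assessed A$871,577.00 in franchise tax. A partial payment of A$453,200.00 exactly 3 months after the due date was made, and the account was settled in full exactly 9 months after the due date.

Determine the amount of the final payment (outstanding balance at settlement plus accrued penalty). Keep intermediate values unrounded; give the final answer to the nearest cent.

Balance at month 3: A$871,577.0000 × (1 + 0.011)^3 = A$900,656.5835…
After A$453,200.00 payment: A$900,656.5835… − A$453,200.00 = A$447,456.5835…
Balance at month 9: A$447,456.5835… × (1 + 0.011)^6 = A$477,812.8617…
Penalty: 9 × 0.5% × A$871,577.00 = A$39,220.97…
Final settlement = outstanding balance + penalty = A$477,812.8617… + A$39,220.97… = A$517,033.83

A$517,033.83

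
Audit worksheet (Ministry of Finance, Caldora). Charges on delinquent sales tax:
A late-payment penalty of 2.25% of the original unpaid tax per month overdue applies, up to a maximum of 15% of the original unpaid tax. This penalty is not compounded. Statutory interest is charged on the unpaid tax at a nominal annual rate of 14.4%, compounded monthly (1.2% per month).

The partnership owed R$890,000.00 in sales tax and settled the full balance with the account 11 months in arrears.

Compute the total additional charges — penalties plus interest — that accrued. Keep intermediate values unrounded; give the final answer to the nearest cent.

Penalty (uncapped): 11 × 2.25% × R$890,000.00 = R$220,275.00; cap = 15% × R$890,000.00 = R$133,500.00 → penalty = R$133,500.00
Interest: R$890,000.00 × ((1 + 0.012)^11 − 1) = R$890,000.00 × 0.1402121… = R$124,788.7505…
Penalties + interest = R$133,500.0000 + R$124,788.7505… = R$258,288.75

R$258,288.75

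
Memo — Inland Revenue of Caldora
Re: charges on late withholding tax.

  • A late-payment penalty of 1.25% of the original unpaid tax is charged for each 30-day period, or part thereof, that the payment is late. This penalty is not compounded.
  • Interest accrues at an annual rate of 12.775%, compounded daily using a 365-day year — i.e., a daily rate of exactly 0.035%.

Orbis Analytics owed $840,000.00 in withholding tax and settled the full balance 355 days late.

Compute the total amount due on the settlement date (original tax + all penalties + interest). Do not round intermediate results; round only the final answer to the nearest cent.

$1,077,110.41

Penalty periods: ⌈355/30⌉ = 12; penalty = 12 × 1.25% × $840,000.00 = $126,000.00
Interest: $840,000.00 × ((1 + 0.00035)^355 − 1) = $840,000.00 × 0.13227430… = $111,110.4086…
Total = $840,000.00 + $126,000.0000 + $111,110.4086… = $1,077,110.41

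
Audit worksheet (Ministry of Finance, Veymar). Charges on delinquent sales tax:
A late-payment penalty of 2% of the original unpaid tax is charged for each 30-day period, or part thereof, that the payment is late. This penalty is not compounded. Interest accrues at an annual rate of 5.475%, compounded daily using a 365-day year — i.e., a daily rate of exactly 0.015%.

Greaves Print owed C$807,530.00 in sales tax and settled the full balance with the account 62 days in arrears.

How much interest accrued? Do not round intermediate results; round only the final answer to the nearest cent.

Interest: C$807,530.00 × ((1 + 0.00015)^62 − 1) = C$807,530.00 × 0.00934268… = C$7,544.4907…

C$7,544.49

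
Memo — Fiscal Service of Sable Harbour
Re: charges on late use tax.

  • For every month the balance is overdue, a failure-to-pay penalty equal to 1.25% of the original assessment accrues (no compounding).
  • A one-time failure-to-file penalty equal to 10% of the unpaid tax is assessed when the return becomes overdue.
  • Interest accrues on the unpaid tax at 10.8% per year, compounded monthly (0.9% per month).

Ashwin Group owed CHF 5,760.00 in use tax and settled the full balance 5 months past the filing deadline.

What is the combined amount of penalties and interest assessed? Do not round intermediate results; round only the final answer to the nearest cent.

CHF 1,199.91

Failure-to-file penalty: 10% × CHF 5,760.00 = CHF 576.00
Failure-to-pay penalty = 1.25% × CHF 5,760.00 × 5 mo = CHF 360.00
Interest: CHF 5,760.00 × ((1 + 0.009)^5 − 1) = CHF 5,760.00 × 0.0458173… = CHF 263.9078…
Penalties + interest = CHF 936.0000 + CHF 263.9078… = CHF 1,199.91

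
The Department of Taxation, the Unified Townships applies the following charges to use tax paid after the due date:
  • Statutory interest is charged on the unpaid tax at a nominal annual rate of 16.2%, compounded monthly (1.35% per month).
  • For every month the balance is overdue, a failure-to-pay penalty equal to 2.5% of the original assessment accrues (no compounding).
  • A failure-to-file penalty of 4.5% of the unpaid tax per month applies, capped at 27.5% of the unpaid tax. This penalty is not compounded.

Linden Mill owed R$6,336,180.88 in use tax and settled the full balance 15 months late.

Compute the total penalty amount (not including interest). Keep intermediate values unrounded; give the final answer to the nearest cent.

R$4,118,517.57

Failure-to-file: 15 × 4.5% × R$6,336,180.88 = R$4,276,922.09…, capped at 27.5% × R$6,336,180.88 = R$1,742,449.74…
Failure-to-pay penalty: 15 × 2.5% × R$6,336,180.88 = R$2,376,067.83
Total penalty = R$1,742,449.74… + R$2,376,067.83 = R$4,118,517.57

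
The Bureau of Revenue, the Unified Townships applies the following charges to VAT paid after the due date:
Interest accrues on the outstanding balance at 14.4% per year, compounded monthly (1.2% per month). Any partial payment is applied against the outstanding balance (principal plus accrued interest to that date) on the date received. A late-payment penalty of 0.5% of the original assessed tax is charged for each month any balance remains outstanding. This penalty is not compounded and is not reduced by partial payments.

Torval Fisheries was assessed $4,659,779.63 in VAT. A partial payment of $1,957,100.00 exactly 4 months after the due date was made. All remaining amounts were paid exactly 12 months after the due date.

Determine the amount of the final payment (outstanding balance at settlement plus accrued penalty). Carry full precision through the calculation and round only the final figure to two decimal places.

$3,503,416.56

Balance at month 4: $4,659,779.6300 × (1 + 0.012)^4 = $4,887,507.4069…
After $1,957,100.00 payment: $4,887,507.4069… − $1,957,100.00 = $2,930,407.4069…
Balance at month 12: $2,930,407.4069… × (1 + 0.012)^8 = $3,223,829.7849…
Penalty: 12 × 0.5% × $4,659,779.63 = $279,586.78…
Final settlement = outstanding balance + penalty = $3,223,829.7849… + $279,586.78… = $3,503,416.56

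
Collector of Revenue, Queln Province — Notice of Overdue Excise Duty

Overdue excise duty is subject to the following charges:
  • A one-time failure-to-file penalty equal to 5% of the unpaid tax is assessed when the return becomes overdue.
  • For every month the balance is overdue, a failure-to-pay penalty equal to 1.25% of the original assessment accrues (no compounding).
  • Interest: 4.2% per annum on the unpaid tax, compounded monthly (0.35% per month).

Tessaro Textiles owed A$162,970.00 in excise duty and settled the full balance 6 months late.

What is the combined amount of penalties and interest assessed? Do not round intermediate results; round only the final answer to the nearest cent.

Failure-to-file penalty: 5% × A$162,970.00 = A$8,148.50
Failure-to-pay penalty = 1.25% × A$162,970.00 × 6 mo = A$12,222.75
Interest: A$162,970.00 × ((1 + 0.0035)^6 − 1) = A$162,970.00 × 0.0211846… = A$3,452.4559…
Penalties + interest = A$20,371.2500 + A$3,452.4559… = A$23,823.71

A$23,823.71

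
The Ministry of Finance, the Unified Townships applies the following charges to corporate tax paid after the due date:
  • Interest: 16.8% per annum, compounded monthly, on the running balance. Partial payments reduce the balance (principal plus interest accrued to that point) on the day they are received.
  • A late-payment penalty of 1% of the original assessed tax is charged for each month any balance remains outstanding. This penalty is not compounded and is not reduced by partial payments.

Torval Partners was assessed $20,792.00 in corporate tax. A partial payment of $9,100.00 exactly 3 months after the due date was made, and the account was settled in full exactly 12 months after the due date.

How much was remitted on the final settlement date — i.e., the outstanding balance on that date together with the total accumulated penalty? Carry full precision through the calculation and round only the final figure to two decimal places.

$16,749.07

Monthly rate = 16.8% ÷ 12 = 1.4%
Balance at month 3: $20,792.0000 × (1 + 0.014)^3 = $21,677.5467…
After $9,100.00 payment: $21,677.5467… − $9,100.00 = $12,577.5467…
Balance at month 12: $12,577.5467… × (1 + 0.014)^9 = $14,254.0256…
Penalty: 12 × 1% × $20,792.00 = $2,495.04
Final settlement = outstanding balance + penalty = $14,254.0256… + $2,495.04 = $16,749.07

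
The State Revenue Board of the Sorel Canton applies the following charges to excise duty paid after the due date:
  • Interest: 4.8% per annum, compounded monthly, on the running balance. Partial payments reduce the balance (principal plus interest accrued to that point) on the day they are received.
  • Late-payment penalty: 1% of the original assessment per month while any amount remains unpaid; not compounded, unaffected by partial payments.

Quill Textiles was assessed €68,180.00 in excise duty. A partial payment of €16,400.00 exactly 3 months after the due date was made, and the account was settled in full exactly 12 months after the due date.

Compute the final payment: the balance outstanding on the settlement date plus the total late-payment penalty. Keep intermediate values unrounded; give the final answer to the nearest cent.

Monthly rate = 4.8% ÷ 12 = 0.4%
Balance at month 3: €68,180.0000 × (1 + 0.004)^3 = €69,001.4370…
After €16,400.00 payment: €69,001.4370… − €16,400.00 = €52,601.4370…
Balance at month 12: €52,601.4370… × (1 + 0.004)^9 = €54,525.6717…
Penalty: 12 × 1% × €68,180.00 = €8,181.60
Final settlement = outstanding balance + penalty = €54,525.6717… + €8,181.60 = €62,707.27

€62,707.27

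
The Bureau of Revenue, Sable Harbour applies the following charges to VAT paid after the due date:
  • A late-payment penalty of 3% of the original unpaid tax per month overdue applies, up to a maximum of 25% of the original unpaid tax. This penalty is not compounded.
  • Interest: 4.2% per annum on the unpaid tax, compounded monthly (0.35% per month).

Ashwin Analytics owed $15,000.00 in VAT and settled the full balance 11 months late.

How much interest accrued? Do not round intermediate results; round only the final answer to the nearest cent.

$587.71

Interest: $15,000.00 × ((1 + 0.0035)^11 − 1) = $15,000.00 × 0.0391809… = $587.7131…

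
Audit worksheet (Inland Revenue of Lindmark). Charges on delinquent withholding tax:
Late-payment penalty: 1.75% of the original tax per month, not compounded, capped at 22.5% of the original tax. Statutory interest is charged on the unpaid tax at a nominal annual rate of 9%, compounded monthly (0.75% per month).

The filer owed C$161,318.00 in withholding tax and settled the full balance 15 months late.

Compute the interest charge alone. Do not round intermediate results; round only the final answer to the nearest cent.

C$19,132.73

Interest: C$161,318.00 × ((1 + 0.0075)^15 − 1) = C$161,318.00 × 0.1186026… = C$19,132.7333…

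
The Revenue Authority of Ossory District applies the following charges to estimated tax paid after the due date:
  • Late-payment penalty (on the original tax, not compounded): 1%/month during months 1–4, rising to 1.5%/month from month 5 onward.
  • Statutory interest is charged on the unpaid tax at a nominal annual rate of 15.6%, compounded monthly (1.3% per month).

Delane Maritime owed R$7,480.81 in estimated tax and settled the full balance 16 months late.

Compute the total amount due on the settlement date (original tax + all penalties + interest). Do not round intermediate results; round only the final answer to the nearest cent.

R$10,843.91

Penalty, months 1–4: 4 × 1% × R$7,480.81 = R$299.23…
Penalty, months 5–16: 12 × 1.5% × R$7,480.81 = R$1,346.55…
Interest: R$7,480.81 × ((1 + 0.013)^16 − 1) = R$7,480.81 × 0.2295640… = R$1,717.3244…
Total = R$7,480.81 + R$1,645.7782 + R$1,717.3244… = R$10,843.91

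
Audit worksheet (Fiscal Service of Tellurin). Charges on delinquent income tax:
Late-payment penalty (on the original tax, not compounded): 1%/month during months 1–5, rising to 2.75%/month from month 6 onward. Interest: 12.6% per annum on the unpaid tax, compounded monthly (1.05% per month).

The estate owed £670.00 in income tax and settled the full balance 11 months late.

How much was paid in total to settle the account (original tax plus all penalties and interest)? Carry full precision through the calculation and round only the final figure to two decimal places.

£895.63

Penalty, months 1–5: 5 × 1% × £670.00 = £33.50
Penalty, months 6–11: 6 × 2.75% × £670.00 = £110.55
Interest: £670.00 × ((1 + 0.0105)^11 − 1) = £670.00 × 0.1217588… = £81.5784…
Total = £670.00 + £144.0500 + £81.5784… = £895.63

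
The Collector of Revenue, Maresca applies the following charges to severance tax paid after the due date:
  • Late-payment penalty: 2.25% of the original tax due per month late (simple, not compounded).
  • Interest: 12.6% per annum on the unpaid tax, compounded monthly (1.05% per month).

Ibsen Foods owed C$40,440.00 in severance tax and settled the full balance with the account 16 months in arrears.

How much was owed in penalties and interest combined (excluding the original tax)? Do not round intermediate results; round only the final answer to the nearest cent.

C$21,914.47

Late-payment penalty = 2.25% × C$40,440.00 × 16 mo = C$14,558.40
Interest: C$40,440.00 × ((1 + 0.0105)^16 − 1) = C$40,440.00 × 0.1819010… = C$7,356.0748…
Penalties + interest = C$14,558.4000 + C$7,356.0748… = C$21,914.47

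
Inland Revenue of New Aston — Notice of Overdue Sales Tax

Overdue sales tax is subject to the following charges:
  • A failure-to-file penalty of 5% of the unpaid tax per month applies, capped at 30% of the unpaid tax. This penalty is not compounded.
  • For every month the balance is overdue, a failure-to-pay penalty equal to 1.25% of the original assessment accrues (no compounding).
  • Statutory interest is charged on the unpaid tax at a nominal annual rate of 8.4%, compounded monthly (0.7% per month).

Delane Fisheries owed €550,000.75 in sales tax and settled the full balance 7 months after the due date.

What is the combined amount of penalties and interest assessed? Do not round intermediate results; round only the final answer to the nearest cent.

€240,647.93

Failure-to-file: 7 × 5% × €550,000.75 = €192,500.26…, capped at 30% × €550,000.75 = €165,000.23…
Failure-to-pay penalty = 1.25% × €550,000.75 × 7 mo = €48,125.07…
Interest: €550,000.75 × ((1 + 0.007)^7 − 1) = €550,000.75 × 0.0500411… = €27,522.6367…
Penalties + interest = €213,125.2906… + €27,522.6367… = €240,647.93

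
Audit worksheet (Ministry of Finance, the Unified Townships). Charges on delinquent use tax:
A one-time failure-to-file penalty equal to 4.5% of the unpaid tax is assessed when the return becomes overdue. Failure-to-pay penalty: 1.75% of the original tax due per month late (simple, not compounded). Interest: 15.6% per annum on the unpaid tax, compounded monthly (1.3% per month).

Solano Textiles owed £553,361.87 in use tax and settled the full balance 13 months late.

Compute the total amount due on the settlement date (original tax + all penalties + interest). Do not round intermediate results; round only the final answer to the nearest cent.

Failure-to-file penalty: 4.5% × £553,361.87 = £24,901.28…
Failure-to-pay penalty: 13 × 1.75% × £553,361.87 = £125,889.83…
Interest: £553,361.87 × ((1 + 0.013)^13 − 1) = £553,361.87 × 0.1828312… = £101,171.8420…
Total = £553,361.87 + £150,791.1096… + £101,171.8420… = £805,324.82

£805,324.82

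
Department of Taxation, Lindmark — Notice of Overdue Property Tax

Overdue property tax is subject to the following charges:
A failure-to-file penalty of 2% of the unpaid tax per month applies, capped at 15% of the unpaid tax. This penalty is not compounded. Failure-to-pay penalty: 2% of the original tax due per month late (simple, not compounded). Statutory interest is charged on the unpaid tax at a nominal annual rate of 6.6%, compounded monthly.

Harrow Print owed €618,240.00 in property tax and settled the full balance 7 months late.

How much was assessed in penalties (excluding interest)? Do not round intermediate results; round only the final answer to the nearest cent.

€173,107.20

Failure-to-file: 7 × 2% × €618,240.00 = €86,553.60 (under the 15% cap)
Failure-to-pay penalty = 2% × €618,240.00 × 7 mo = €86,553.60
Total penalty = €86,553.60 + €86,553.60 = €173,107.20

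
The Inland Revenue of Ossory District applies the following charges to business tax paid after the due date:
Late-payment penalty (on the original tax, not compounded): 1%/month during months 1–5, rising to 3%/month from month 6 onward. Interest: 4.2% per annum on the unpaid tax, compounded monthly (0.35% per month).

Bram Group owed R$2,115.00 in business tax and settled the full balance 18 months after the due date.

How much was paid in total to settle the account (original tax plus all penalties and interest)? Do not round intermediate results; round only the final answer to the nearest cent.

Penalty, months 1–5: 5 × 1% × R$2,115.00 = R$105.75
Penalty, months 6–18: 13 × 3% × R$2,115.00 = R$824.85
Interest: R$2,115.00 × ((1 + 0.0035)^18 − 1) = R$2,115.00 × 0.0649097… = R$137.2840…
Total = R$2,115.00 + R$930.6000 + R$137.2840… = R$3,182.88

R$3,182.88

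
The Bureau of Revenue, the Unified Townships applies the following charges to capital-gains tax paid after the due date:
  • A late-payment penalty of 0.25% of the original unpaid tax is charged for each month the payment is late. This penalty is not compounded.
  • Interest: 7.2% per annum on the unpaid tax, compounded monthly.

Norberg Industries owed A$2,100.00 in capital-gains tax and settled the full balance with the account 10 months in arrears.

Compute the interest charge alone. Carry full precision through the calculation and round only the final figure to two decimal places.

A$129.46

Interest (7.2%/yr ÷ 12 = 0.6%/month): A$2,100.00 × ((1 + 0.006)^10 − 1) = A$129.4570…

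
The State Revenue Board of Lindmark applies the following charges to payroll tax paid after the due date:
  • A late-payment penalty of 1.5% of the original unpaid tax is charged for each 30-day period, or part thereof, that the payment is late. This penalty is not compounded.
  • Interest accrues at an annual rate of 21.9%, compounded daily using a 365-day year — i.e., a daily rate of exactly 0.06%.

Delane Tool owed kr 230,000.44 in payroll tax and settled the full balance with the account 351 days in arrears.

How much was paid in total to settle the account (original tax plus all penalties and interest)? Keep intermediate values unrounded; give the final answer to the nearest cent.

kr 325,298.94

Penalty periods: ⌈351/30⌉ = 12; penalty = 12 × 1.5% × kr 230,000.44 = kr 41,400.08…
Interest: kr 230,000.44 × ((1 + 0.0006)^351 − 1) = kr 230,000.44 × 0.23434053… = kr 53,898.4255…
Total = kr 230,000.44 + kr 41,400.0792 + kr 53,898.4255… = kr 325,298.94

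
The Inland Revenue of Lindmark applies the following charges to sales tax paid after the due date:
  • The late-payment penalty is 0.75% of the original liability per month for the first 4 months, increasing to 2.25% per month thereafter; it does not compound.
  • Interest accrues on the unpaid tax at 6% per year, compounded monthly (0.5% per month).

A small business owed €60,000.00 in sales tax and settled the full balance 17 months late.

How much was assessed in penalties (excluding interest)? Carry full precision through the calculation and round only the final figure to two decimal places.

Penalty, months 1–4: 4 × 0.75% × €60,000.00 = €1,800.00
Penalty, months 5–17: 13 × 2.25% × €60,000.00 = €17,550.00
Total penalty = €1,800.00 + €17,550.00 = €19,350.00

€19,350.00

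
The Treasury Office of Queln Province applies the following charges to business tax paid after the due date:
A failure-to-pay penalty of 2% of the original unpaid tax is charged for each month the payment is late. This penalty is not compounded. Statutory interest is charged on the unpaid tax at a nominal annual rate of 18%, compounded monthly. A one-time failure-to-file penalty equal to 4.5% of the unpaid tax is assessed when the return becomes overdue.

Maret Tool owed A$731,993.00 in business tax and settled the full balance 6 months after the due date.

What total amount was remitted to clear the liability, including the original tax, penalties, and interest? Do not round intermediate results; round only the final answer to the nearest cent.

A$921,171.66

Failure-to-file penalty: 4.5% × A$731,993.00 = A$32,939.69…
Failure-to-pay penalty = 2% × A$731,993.00 × 6 mo = A$87,839.16
Interest (18%/yr ÷ 12 = 1.5%/month): A$731,993.00 × ((1 + 0.015)^6 − 1) = A$68,399.8151…
Total = A$731,993.00 + A$120,778.8450 + A$68,399.8151… = A$921,171.66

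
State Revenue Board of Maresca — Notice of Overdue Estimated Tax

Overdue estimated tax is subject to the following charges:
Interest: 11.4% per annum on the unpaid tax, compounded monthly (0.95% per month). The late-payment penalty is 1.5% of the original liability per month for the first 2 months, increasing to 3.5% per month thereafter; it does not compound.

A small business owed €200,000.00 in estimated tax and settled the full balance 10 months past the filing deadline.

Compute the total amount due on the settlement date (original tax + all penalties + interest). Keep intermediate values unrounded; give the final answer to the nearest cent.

Penalty, months 1–2: 2 × 1.5% × €200,000.00 = €6,000.00
Penalty, months 3–10: 8 × 3.5% × €200,000.00 = €56,000.00
Interest: €200,000.00 × ((1 + 0.0095)^10 − 1) = €200,000.00 × 0.0991659… = €19,833.1730…
Total = €200,000.00 + €62,000.0000 + €19,833.1730… = €281,833.17

€281,833.17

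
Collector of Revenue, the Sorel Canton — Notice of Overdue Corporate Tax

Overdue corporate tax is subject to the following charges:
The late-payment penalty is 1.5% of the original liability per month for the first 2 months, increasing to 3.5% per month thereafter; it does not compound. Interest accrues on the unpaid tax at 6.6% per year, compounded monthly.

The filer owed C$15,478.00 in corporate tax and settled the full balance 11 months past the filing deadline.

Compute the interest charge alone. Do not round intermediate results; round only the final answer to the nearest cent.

C$962.60

Interest (6.6%/yr ÷ 12 = 0.55%/month): C$15,478.00 × ((1 + 0.0055)^11 − 1) = C$962.6001…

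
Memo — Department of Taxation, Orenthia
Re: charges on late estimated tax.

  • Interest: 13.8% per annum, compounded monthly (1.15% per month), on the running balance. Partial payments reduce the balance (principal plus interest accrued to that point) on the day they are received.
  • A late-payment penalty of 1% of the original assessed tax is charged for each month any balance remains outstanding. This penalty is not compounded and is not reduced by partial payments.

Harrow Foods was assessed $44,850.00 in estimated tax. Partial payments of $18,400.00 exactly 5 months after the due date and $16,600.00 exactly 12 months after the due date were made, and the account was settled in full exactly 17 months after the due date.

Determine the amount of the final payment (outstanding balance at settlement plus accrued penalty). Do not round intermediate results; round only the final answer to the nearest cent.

Balance at month 5: $44,850.0000 × (1 + 0.0115)^5 = $47,488.8752…
After $18,400.00 payment: $47,488.8752… − $18,400.00 = $29,088.8752…
Balance at month 12: $29,088.8752… × (1 + 0.0115)^7 = $31,512.8830…
After $16,600.00 payment: $31,512.8830… − $16,600.00 = $14,912.8830…
Balance at month 17: $14,912.8830… × (1 + 0.0115)^5 = $15,790.3242…
Penalty: 17 × 1% × $44,850.00 = $7,624.50
Final settlement = outstanding balance + penalty = $15,790.3242… + $7,624.50 = $23,414.82

$23,414.82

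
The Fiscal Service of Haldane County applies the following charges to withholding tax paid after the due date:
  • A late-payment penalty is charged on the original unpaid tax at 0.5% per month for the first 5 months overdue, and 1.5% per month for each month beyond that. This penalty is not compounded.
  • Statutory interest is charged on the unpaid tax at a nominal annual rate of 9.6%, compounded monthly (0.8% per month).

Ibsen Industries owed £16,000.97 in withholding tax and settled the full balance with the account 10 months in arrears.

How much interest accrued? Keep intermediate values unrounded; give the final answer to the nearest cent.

£1,327.16

Interest: £16,000.97 × ((1 + 0.008)^10 − 1) = £16,000.97 × 0.0829423… = £1,327.1574…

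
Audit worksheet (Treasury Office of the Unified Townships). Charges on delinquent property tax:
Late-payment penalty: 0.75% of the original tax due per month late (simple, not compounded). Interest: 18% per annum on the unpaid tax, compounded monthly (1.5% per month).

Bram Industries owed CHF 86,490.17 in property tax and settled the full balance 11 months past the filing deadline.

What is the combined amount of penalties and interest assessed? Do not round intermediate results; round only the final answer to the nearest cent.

CHF 22,526.27

Late-payment penalty = 0.75% × CHF 86,490.17 × 11 mo = CHF 7,135.44…
Interest: CHF 86,490.17 × ((1 + 0.015)^11 − 1) = CHF 86,490.17 × 0.1779489… = CHF 15,390.8338…
Penalties + interest = CHF 7,135.4390… + CHF 15,390.8338… = CHF 22,526.27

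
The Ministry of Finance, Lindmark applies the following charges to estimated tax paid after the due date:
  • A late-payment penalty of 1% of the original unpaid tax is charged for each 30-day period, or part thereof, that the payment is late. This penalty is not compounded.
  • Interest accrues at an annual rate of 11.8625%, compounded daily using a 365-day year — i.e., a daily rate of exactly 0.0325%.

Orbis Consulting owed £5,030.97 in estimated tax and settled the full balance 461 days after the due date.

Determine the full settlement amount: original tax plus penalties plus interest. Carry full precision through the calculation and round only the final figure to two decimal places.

Penalty periods: ⌈461/30⌉ = 16; penalty = 16 × 1% × £5,030.97 = £804.96…
Interest: £5,030.97 × ((1 + 0.000325)^461 − 1) = £5,030.97 × 0.16160266… = £813.0182…
Total = £5,030.97 + £804.9552 + £813.0182… = £6,648.94

£6,648.94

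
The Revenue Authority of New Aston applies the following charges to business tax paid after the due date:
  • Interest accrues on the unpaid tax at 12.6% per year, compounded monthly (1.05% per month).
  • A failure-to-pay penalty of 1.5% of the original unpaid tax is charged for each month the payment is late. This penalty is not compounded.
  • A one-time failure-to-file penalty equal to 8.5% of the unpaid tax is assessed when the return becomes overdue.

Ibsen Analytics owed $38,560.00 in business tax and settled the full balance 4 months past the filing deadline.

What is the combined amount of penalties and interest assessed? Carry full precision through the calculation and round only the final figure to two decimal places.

$7,236.41

Failure-to-file penalty: 8.5% × $38,560.00 = $3,277.60
Failure-to-pay penalty: 4 × 1.5% × $38,560.00 = $2,313.60
Interest: $38,560.00 × ((1 + 0.0105)^4 − 1) = $38,560.00 × 0.0426661… = $1,645.2065…
Penalties + interest = $5,591.2000 + $1,645.2065… = $7,236.41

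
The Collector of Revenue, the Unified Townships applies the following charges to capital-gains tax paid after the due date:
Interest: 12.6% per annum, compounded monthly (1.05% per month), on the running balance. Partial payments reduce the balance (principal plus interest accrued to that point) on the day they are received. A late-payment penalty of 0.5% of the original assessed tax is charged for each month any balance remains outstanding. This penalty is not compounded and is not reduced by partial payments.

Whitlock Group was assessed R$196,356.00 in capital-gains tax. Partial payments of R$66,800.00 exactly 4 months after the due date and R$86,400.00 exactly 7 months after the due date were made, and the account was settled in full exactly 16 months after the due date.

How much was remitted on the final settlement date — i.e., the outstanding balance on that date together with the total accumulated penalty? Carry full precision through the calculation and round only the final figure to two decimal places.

R$77,145.28

Balance at month 4: R$196,356.0000 × (1 + 0.0105)^4 = R$204,733.7531…
After R$66,800.00 payment: R$204,733.7531… − R$66,800.00 = R$137,933.7531…
Balance at month 7: R$137,933.7531… × (1 + 0.0105)^3 = R$142,324.4476…
After R$86,400.00 payment: R$142,324.4476… − R$86,400.00 = R$55,924.4476…
Balance at month 16: R$55,924.4476… × (1 + 0.0105)^9 = R$61,436.7967…
Penalty: 16 × 0.5% × R$196,356.00 = R$15,708.48
Final settlement = outstanding balance + penalty = R$61,436.7967… + R$15,708.48 = R$77,145.28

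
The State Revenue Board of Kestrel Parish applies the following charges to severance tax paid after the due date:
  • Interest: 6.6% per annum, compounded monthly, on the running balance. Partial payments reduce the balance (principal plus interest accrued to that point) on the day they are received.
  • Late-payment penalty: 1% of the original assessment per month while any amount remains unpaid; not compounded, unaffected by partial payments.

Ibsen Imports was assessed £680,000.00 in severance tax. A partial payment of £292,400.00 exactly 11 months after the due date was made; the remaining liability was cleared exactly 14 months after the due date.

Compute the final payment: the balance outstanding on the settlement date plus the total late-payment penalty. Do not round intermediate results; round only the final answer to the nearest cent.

£532,222.50

Monthly rate = 6.6% ÷ 12 = 0.55%
Balance at month 11: £680,000.0000 × (1 + 0.0055)^11 = £722,290.2242…
After £292,400.00 payment: £722,290.2242… − £292,400.00 = £429,890.2242…
Balance at month 14: £429,890.2242… × (1 + 0.0055)^3 = £437,022.4970…
Penalty: 14 × 1% × £680,000.00 = £95,200.00
Final settlement = outstanding balance + penalty = £437,022.4970… + £95,200.00 = £532,222.50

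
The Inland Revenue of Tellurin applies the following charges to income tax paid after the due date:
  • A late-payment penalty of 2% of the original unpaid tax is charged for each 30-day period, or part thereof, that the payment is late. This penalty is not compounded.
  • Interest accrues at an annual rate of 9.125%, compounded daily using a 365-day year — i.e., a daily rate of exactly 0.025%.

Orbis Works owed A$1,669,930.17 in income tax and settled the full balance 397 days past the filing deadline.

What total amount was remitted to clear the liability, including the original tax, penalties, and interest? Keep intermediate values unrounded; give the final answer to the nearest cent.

Penalty periods: ⌈397/30⌉ = 14; penalty = 14 × 2% × A$1,669,930.17 = A$467,580.45…
Interest: A$1,669,930.17 × ((1 + 0.00025)^397 − 1) = A$1,669,930.17 × 0.10432865… = A$174,221.5640…
Total = A$1,669,930.17 + A$467,580.4476 + A$174,221.5640… = A$2,311,732.18

A$2,311,732.18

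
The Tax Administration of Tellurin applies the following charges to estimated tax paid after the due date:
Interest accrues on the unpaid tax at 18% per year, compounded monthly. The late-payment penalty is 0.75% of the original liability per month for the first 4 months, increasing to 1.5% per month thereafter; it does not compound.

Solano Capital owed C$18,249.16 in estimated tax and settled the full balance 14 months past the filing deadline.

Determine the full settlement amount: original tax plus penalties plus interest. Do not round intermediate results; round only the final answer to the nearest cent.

C$25,763.36

Penalty, months 1–4: 4 × 0.75% × C$18,249.16 = C$547.47…
Penalty, months 5–14: 10 × 1.5% × C$18,249.16 = C$2,737.37…
Interest (18%/yr ÷ 12 = 1.5%/month): C$18,249.16 × ((1 + 0.015)^14 − 1) = C$4,229.3474…
Total = C$18,249.16 + C$3,284.8488 + C$4,229.3474… = C$25,763.36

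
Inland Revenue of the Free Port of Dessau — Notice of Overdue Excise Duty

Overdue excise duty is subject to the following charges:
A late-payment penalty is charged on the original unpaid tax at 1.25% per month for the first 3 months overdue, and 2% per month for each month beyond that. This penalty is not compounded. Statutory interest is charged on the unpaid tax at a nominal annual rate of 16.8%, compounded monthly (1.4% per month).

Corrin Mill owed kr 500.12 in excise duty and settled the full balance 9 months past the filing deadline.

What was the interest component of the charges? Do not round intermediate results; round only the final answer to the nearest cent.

Interest: kr 500.12 × ((1 + 0.014)^9 − 1) = kr 500.12 × 0.1332914… = kr 66.6617…

kr 66.66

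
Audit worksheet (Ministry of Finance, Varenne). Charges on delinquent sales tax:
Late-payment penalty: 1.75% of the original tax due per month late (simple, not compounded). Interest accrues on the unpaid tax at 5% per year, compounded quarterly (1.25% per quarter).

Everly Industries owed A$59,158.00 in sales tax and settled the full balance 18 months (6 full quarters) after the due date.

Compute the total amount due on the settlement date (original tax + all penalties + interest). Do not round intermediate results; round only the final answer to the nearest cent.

Late-payment penalty = 1.75% × A$59,158.00 × 18 mo = A$18,634.77
Interest: A$59,158.00 × ((1 + 0.0125)^6 − 1) = A$59,158.00 × 0.0773832… = A$4,577.8342…
Total = A$59,158.00 + A$18,634.7700 + A$4,577.8342… = A$82,370.60

A$82,370.60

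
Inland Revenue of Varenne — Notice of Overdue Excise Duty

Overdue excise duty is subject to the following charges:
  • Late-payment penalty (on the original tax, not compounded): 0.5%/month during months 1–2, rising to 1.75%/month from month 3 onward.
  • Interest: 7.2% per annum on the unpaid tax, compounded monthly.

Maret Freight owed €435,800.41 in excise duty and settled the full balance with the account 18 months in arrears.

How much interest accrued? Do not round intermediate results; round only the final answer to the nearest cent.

Interest (7.2%/yr ÷ 12 = 0.6%/month): €435,800.41 × ((1 + 0.006)^18 − 1) = €49,545.4031…

€49,545.40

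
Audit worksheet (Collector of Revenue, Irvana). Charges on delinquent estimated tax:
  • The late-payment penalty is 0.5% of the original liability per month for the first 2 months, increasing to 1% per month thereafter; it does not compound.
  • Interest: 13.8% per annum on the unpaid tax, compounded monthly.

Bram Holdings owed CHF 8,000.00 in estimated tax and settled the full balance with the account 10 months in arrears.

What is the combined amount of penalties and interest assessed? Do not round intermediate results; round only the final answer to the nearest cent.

CHF 1,689.10

Penalty, months 1–2: 2 × 0.5% × CHF 8,000.00 = CHF 80.00
Penalty, months 3–10: 8 × 1% × CHF 8,000.00 = CHF 640.00
Interest (13.8%/yr ÷ 12 = 1.15%/month): CHF 8,000.00 × ((1 + 0.0115)^10 − 1) = CHF 969.0998…
Penalties + interest = CHF 720.0000 + CHF 969.0998… = CHF 1,689.10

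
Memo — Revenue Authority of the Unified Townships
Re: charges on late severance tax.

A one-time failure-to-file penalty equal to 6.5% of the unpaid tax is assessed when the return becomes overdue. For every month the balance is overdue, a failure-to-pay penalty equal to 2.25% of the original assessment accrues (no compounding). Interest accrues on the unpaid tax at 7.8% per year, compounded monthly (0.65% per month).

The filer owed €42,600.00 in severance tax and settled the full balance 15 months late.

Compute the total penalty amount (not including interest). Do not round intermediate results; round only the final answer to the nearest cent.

Failure-to-file penalty: 6.5% × €42,600.00 = €2,769.00
Failure-to-pay penalty = 2.25% × €42,600.00 × 15 mo = €14,377.50
Total penalty = €2,769.00 + €14,377.50 = €17,146.50

€17,146.50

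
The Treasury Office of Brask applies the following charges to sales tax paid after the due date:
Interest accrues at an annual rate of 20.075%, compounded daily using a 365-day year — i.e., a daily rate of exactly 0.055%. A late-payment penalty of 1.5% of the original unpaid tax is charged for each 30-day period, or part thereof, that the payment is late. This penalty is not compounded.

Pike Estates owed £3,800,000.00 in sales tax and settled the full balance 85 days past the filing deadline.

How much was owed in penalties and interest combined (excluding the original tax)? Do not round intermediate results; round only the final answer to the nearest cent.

£352,816.87

Penalty periods: ⌈85/30⌉ = 3; penalty = 3 × 1.5% × £3,800,000.00 = £171,000.00
Interest: £3,800,000.00 × ((1 + 0.00055)^85 − 1) = £3,800,000.00 × 0.04784654… = £181,816.8702…
Penalties + interest = £171,000.0000 + £181,816.8702… = £352,816.87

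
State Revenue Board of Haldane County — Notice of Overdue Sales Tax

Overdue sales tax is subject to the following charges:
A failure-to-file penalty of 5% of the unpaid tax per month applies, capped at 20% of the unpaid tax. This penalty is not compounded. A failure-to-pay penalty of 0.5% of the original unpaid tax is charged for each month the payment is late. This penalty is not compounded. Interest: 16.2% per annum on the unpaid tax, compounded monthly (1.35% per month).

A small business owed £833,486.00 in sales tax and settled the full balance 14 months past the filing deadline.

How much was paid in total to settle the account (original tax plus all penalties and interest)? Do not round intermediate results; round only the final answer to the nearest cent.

£1,230,654.16

Failure-to-file: 14 × 5% × £833,486.00 = £583,440.20, capped at 20% × £833,486.00 = £166,697.20
Failure-to-pay penalty = 0.5% × £833,486.00 × 14 mo = £58,344.02
Interest: £833,486.00 × ((1 + 0.0135)^14 − 1) = £833,486.00 × 0.2065145… = £172,126.9370…
Total = £833,486.00 + £225,041.2200 + £172,126.9370… = £1,230,654.16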